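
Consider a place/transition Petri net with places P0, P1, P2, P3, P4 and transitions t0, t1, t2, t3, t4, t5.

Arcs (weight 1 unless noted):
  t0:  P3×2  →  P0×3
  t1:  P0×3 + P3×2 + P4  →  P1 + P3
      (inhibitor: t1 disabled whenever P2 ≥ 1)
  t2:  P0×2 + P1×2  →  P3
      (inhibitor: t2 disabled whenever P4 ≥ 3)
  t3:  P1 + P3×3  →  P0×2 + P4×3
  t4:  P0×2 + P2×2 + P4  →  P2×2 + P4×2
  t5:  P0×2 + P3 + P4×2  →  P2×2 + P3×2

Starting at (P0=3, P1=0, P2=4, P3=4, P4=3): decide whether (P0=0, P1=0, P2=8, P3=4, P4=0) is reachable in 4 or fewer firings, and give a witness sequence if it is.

YES — reachable via ⟨t0, t4, t5, t5⟩ (4 firings)

step 1: fire t0:  (P0=3, P1=0, P2=4, P3=4, P4=3) → (P0=6, P1=0, P2=4, P3=2, P4=3)
step 2: fire t4:  (P0=6, P1=0, P2=4, P3=2, P4=3) → (P0=4, P1=0, P2=4, P3=2, P4=4)
step 3: fire t5:  (P0=4, P1=0, P2=4, P3=2, P4=4) → (P0=2, P1=0, P2=6, P3=3, P4=2)
step 4: fire t5:  (P0=2, P1=0, P2=6, P3=3, P4=2) → (P0=0, P1=0, P2=8, P3=4, P4=0)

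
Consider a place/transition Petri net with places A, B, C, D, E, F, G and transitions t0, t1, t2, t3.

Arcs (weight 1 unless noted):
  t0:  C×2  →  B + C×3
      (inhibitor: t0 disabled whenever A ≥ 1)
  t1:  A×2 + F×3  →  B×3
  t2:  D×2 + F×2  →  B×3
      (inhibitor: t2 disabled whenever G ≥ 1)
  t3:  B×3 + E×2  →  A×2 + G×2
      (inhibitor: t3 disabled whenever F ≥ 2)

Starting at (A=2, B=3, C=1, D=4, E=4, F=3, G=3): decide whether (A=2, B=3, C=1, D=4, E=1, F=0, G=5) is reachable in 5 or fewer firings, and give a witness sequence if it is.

depth 0: 1 marking
depth 1: 2 markings reached so far
depth 2: 3 markings reached so far
depth 3: 4 markings reached so far
depth 4: 4 markings reached so far
(frontier empty at depth 4; search complete)
target is not among the 4 markings reachable within 5 steps

NO — not reachable within 5 firings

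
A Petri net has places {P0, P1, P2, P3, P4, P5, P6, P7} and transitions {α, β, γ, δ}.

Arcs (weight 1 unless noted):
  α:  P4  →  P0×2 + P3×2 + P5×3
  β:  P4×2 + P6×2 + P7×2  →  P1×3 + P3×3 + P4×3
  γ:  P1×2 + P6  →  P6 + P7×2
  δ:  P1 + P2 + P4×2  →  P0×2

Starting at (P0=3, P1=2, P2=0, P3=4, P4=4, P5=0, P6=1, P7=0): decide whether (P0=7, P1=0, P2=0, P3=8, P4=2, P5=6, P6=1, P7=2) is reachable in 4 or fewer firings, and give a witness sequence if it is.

YES — reachable via ⟨α, α, γ⟩ (3 firings)

step 1: fire α:  (P0=3, P1=2, P2=0, P3=4, P4=4, P5=0, P6=1, P7=0) → (P0=5, P1=2, P2=0, P3=6, P4=3, P5=3, P6=1, P7=0)
step 2: fire α:  (P0=5, P1=2, P2=0, P3=6, P4=3, P5=3, P6=1, P7=0) → (P0=7, P1=2, P2=0, P3=8, P4=2, P5=6, P6=1, P7=0)
step 3: fire γ:  (P0=7, P1=2, P2=0, P3=8, P4=2, P5=6, P6=1, P7=0) → (P0=7, P1=0, P2=0, P3=8, P4=2, P5=6, P6=1, P7=2)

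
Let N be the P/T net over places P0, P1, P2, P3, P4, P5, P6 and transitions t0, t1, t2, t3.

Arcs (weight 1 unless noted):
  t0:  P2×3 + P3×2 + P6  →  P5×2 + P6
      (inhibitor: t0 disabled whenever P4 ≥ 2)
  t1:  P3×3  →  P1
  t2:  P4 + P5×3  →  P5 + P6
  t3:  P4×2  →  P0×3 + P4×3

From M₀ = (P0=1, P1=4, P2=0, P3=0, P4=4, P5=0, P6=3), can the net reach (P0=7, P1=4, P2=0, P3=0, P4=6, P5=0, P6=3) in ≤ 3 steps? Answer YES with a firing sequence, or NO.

YES — reachable via ⟨t3, t3⟩ (2 firings)

step 1: fire t3:  (P0=1, P1=4, P2=0, P3=0, P4=4, P5=0, P6=3) → (P0=4, P1=4, P2=0, P3=0, P4=5, P5=0, P6=3)
step 2: fire t3:  (P0=4, P1=4, P2=0, P3=0, P4=5, P5=0, P6=3) → (P0=7, P1=4, P2=0, P3=0, P4=6, P5=0, P6=3)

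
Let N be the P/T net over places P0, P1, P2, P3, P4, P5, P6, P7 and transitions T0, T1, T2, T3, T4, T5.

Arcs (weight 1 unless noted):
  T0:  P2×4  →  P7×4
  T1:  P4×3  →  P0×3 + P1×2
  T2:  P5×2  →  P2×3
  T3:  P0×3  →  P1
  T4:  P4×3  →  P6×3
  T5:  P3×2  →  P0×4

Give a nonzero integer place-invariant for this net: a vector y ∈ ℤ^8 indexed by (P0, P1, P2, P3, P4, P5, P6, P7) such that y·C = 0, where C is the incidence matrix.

y = (P0:1, P1:3, P2:0, P3:2, P4:3, P5:0, P6:3, P7:0)

Incidence matrix C (rows=places, cols=transitions):
       T0   T1   T2   T3   T4   T5
   P0   0    3    0   -3    0    4
   P1   0    2    0    1    0    0
   P2  -4    0    3    0    0    0
   P3   0    0    0    0    0   -2
   P4   0   -3    0    0   -3    0
   P5   0    0   -2    0    0    0
   P6   0    0    0    0    3    0
   P7   4    0    0    0    0    0

Candidate y = [1, 3, 0, 2, 3, 0, 3, 0]; check y·C column-wise:
  col T0: 1·0 + 3·0 + 0·-4 + 2·0 + 3·0 + 3·0 + 0·4 = 0
  col T1: 1·3 + 3·2 + 2·0 + 3·-3 + 3·0 = 0
  col T2: 1·0 + 3·0 + 0·3 + 2·0 + 3·0 + 0·-2 + 3·0 = 0
  col T3: 1·-3 + 3·1 + 2·0 + 3·0 + 3·0 = 0
  col T4: 1·0 + 3·0 + 2·0 + 3·-3 + 3·3 = 0
  col T5: 1·4 + 3·0 + 2·-2 + 3·0 + 3·0 = 0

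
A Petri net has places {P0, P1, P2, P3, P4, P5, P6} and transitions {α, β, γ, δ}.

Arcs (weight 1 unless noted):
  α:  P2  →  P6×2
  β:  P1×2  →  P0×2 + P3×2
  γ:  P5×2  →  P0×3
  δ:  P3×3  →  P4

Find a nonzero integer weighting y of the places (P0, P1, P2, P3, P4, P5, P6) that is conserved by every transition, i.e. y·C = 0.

y = (P0:0, P1:1, P2:0, P3:1, P4:3, P5:0, P6:0)

Incidence matrix C (rows=places, cols=transitions):
        α    β    γ    δ
   P0   0    2    3    0
   P1   0   -2    0    0
   P2  -1    0    0    0
   P3   0    2    0   -3
   P4   0    0    0    1
   P5   0    0   -2    0
   P6   2    0    0    0

Candidate y = [0, 1, 0, 1, 3, 0, 0]; check y·C column-wise:
  col α: 1·0 + 0·-1 + 1·0 + 3·0 + 0·2 = 0
  col β: 0·2 + 1·-2 + 1·2 + 3·0 = 0
  col γ: 0·3 + 1·0 + 1·0 + 3·0 + 0·-2 = 0
  col δ: 1·0 + 1·-3 + 3·1 = 0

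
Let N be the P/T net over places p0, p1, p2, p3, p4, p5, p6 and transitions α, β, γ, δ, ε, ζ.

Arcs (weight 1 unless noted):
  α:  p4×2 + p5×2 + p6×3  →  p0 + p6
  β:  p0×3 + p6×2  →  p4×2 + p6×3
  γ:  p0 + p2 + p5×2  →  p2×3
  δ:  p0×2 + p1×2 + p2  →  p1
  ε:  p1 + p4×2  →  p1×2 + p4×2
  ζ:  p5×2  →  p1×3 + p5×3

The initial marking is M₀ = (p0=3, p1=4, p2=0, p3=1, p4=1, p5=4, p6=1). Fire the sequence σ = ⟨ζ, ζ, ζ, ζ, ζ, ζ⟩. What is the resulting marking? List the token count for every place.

step 1: fire ζ:  (p0=3, p1=4, p2=0, p3=1, p4=1, p5=4, p6=1) → (p0=3, p1=7, p2=0, p3=1, p4=1, p5=5, p6=1)
step 2: fire ζ:  (p0=3, p1=7, p2=0, p3=1, p4=1, p5=5, p6=1) → (p0=3, p1=10, p2=0, p3=1, p4=1, p5=6, p6=1)
step 3: fire ζ:  (p0=3, p1=10, p2=0, p3=1, p4=1, p5=6, p6=1) → (p0=3, p1=13, p2=0, p3=1, p4=1, p5=7, p6=1)
step 4: fire ζ:  (p0=3, p1=13, p2=0, p3=1, p4=1, p5=7, p6=1) → (p0=3, p1=16, p2=0, p3=1, p4=1, p5=8, p6=1)
step 5: fire ζ:  (p0=3, p1=16, p2=0, p3=1, p4=1, p5=8, p6=1) → (p0=3, p1=19, p2=0, p3=1, p4=1, p5=9, p6=1)
step 6: fire ζ:  (p0=3, p1=19, p2=0, p3=1, p4=1, p5=9, p6=1) → (p0=3, p1=22, p2=0, p3=1, p4=1, p5=10, p6=1)

(p0=3, p1=22, p2=0, p3=1, p4=1, p5=10, p6=1)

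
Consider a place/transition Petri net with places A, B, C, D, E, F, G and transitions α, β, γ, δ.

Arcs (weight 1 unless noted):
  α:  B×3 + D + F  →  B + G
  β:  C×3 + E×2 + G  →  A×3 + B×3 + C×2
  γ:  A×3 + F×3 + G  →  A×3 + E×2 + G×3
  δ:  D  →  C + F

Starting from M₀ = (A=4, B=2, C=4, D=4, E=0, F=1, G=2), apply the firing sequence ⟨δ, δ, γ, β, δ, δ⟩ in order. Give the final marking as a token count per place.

(A=7, B=5, C=7, D=0, E=0, F=2, G=3)

step 1: fire δ:  (A=4, B=2, C=4, D=4, E=0, F=1, G=2) → (A=4, B=2, C=5, D=3, E=0, F=2, G=2)
step 2: fire δ:  (A=4, B=2, C=5, D=3, E=0, F=2, G=2) → (A=4, B=2, C=6, D=2, E=0, F=3, G=2)
step 3: fire γ:  (A=4, B=2, C=6, D=2, E=0, F=3, G=2) → (A=4, B=2, C=6, D=2, E=2, F=0, G=4)
step 4: fire β:  (A=4, B=2, C=6, D=2, E=2, F=0, G=4) → (A=7, B=5, C=5, D=2, E=0, F=0, G=3)
step 5: fire δ:  (A=7, B=5, C=5, D=2, E=0, F=0, G=3) → (A=7, B=5, C=6, D=1, E=0, F=1, G=3)
step 6: fire δ:  (A=7, B=5, C=6, D=1, E=0, F=1, G=3) → (A=7, B=5, C=7, D=0, E=0, F=2, G=3)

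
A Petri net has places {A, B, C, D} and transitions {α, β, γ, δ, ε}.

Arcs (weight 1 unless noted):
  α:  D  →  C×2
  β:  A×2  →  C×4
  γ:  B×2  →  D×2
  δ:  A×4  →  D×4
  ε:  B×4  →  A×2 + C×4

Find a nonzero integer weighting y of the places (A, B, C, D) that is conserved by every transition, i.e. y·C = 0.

y = (A:2, B:2, C:1, D:2)

Incidence matrix C (rows=places, cols=transitions):
        α    β    γ    δ    ε
    A   0   -2    0   -4    2
    B   0    0   -2    0   -4
    C   2    4    0    0    4
    D  -1    0    2    4    0

Candidate y = [2, 2, 1, 2]; check y·C column-wise:
  col α: 2·0 + 2·0 + 1·2 + 2·-1 = 0
  col β: 2·-2 + 2·0 + 1·4 + 2·0 = 0
  col γ: 2·0 + 2·-2 + 1·0 + 2·2 = 0
  col δ: 2·-4 + 2·0 + 1·0 + 2·4 = 0
  col ε: 2·2 + 2·-4 + 1·4 + 2·0 = 0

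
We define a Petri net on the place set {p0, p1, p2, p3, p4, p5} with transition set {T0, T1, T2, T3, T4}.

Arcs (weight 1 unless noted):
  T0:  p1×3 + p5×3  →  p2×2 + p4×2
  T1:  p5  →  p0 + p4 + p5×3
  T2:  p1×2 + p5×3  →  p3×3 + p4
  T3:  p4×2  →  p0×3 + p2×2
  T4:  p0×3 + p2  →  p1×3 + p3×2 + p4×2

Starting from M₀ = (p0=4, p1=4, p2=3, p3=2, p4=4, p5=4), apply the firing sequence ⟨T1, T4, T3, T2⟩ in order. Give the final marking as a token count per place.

step 1: fire T1:  (p0=4, p1=4, p2=3, p3=2, p4=4, p5=4) → (p0=5, p1=4, p2=3, p3=2, p4=5, p5=6)
step 2: fire T4:  (p0=5, p1=4, p2=3, p3=2, p4=5, p5=6) → (p0=2, p1=7, p2=2, p3=4, p4=7, p5=6)
step 3: fire T3:  (p0=2, p1=7, p2=2, p3=4, p4=7, p5=6) → (p0=5, p1=7, p2=4, p3=4, p4=5, p5=6)
step 4: fire T2:  (p0=5, p1=7, p2=4, p3=4, p4=5, p5=6) → (p0=5, p1=5, p2=4, p3=7, p4=6, p5=3)

(p0=5, p1=5, p2=4, p3=7, p4=6, p5=3)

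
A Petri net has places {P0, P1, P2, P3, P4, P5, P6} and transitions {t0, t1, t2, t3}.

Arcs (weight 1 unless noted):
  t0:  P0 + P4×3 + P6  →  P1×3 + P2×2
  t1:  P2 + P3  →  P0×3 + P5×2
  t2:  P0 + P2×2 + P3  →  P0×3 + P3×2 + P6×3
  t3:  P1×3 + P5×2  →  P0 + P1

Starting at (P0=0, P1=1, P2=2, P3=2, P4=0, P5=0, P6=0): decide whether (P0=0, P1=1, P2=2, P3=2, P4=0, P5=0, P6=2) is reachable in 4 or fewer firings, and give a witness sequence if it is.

NO — not reachable within 4 firings

depth 0: 1 marking
depth 1: 2 markings reached so far
depth 2: 3 markings reached so far
depth 3: 3 markings reached so far
(frontier empty at depth 3; search complete)
target is not among the 3 markings reachable within 4 steps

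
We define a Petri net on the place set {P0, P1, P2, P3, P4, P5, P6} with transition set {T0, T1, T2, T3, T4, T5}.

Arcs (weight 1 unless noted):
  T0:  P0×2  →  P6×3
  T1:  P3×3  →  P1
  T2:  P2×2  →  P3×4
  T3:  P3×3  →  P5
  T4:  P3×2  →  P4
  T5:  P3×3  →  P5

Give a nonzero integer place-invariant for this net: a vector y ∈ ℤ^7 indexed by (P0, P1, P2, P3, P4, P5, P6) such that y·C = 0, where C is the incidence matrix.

Incidence matrix C (rows=places, cols=transitions):
       T0   T1   T2   T3   T4   T5
   P0  -2    0    0    0    0    0
   P1   0    1    0    0    0    0
   P2   0    0   -2    0    0    0
   P3   0   -3    4   -3   -2   -3
   P4   0    0    0    0    1    0
   P5   0    0    0    1    0    1
   P6   3    0    0    0    0    0

Candidate y = [0, 3, 2, 1, 2, 3, 0]; check y·C column-wise:
  col T0: 0·-2 + 3·0 + 2·0 + 1·0 + 2·0 + 3·0 + 0·3 = 0
  col T1: 3·1 + 2·0 + 1·-3 + 2·0 + 3·0 = 0
  col T2: 3·0 + 2·-2 + 1·4 + 2·0 + 3·0 = 0
  col T3: 3·0 + 2·0 + 1·-3 + 2·0 + 3·1 = 0
  col T4: 3·0 + 2·0 + 1·-2 + 2·1 + 3·0 = 0
  col T5: 3·0 + 2·0 + 1·-3 + 2·0 + 3·1 = 0

y = (P0:0, P1:3, P2:2, P3:1, P4:2, P5:3, P6:0)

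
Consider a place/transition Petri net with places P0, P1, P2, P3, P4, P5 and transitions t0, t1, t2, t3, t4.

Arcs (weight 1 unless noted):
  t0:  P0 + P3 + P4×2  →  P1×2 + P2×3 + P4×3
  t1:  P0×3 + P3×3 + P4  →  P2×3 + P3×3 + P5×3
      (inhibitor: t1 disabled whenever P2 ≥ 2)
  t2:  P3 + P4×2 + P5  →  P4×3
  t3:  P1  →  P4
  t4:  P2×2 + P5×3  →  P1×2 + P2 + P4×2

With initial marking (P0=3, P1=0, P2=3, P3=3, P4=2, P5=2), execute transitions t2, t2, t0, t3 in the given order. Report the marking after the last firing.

step 1: fire t2:  (P0=3, P1=0, P2=3, P3=3, P4=2, P5=2) → (P0=3, P1=0, P2=3, P3=2, P4=3, P5=1)
step 2: fire t2:  (P0=3, P1=0, P2=3, P3=2, P4=3, P5=1) → (P0=3, P1=0, P2=3, P3=1, P4=4, P5=0)
step 3: fire t0:  (P0=3, P1=0, P2=3, P3=1, P4=4, P5=0) → (P0=2, P1=2, P2=6, P3=0, P4=5, P5=0)
step 4: fire t3:  (P0=2, P1=2, P2=6, P3=0, P4=5, P5=0) → (P0=2, P1=1, P2=6, P3=0, P4=6, P5=0)

(P0=2, P1=1, P2=6, P3=0, P4=6, P5=0)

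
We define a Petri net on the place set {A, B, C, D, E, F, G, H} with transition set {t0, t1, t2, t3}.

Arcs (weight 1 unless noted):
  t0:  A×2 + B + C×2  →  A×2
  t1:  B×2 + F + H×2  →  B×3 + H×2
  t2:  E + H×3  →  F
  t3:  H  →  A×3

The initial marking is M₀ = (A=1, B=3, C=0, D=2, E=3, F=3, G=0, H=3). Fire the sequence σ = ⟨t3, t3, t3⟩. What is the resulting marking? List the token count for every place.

step 1: fire t3:  (A=1, B=3, C=0, D=2, E=3, F=3, G=0, H=3) → (A=4, B=3, C=0, D=2, E=3, F=3, G=0, H=2)
step 2: fire t3:  (A=4, B=3, C=0, D=2, E=3, F=3, G=0, H=2) → (A=7, B=3, C=0, D=2, E=3, F=3, G=0, H=1)
step 3: fire t3:  (A=7, B=3, C=0, D=2, E=3, F=3, G=0, H=1) → (A=10, B=3, C=0, D=2, E=3, F=3, G=0, H=0)

(A=10, B=3, C=0, D=2, E=3, F=3, G=0, H=0)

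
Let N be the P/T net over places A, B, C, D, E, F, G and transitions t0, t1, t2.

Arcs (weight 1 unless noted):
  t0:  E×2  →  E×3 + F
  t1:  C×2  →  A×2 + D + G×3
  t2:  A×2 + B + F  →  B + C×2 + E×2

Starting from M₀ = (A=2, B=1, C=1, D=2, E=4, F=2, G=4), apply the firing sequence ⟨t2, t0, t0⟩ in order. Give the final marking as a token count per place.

(A=0, B=1, C=3, D=2, E=8, F=3, G=4)

step 1: fire t2:  (A=2, B=1, C=1, D=2, E=4, F=2, G=4) → (A=0, B=1, C=3, D=2, E=6, F=1, G=4)
step 2: fire t0:  (A=0, B=1, C=3, D=2, E=6, F=1, G=4) → (A=0, B=1, C=3, D=2, E=7, F=2, G=4)
step 3: fire t0:  (A=0, B=1, C=3, D=2, E=7, F=2, G=4) → (A=0, B=1, C=3, D=2, E=8, F=3, G=4)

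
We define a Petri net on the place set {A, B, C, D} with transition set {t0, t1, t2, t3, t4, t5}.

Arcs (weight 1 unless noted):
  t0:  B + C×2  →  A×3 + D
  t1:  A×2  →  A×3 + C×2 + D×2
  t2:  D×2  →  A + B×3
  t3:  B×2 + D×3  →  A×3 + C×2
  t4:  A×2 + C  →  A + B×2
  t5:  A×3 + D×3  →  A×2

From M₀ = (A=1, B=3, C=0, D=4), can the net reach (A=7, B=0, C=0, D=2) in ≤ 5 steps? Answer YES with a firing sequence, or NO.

YES — reachable via ⟨t3, t0⟩ (2 firings)

step 1: fire t3:  (A=1, B=3, C=0, D=4) → (A=4, B=1, C=2, D=1)
step 2: fire t0:  (A=4, B=1, C=2, D=1) → (A=7, B=0, C=0, D=2)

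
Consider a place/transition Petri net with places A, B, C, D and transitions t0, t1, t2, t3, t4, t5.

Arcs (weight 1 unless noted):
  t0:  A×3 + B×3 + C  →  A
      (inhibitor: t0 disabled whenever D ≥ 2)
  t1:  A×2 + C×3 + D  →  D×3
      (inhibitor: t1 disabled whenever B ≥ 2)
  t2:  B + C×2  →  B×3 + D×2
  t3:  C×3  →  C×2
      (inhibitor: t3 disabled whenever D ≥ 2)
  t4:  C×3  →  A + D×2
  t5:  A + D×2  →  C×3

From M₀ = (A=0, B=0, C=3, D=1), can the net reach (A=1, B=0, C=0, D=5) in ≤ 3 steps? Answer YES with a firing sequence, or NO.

NO — not reachable within 3 firings

depth 0: 1 marking
depth 1: 3 markings reached so far
depth 2: 3 markings reached so far
(frontier empty at depth 2; search complete)
target is not among the 3 markings reachable within 3 steps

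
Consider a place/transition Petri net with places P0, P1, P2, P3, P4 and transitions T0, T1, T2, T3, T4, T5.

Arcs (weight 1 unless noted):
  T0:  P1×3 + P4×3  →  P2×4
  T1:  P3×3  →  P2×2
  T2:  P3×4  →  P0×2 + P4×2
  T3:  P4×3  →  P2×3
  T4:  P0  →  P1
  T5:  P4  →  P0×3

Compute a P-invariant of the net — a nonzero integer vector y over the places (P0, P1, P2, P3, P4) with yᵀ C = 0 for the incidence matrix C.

y = (P0:1, P1:1, P2:3, P3:2, P4:3)

Incidence matrix C (rows=places, cols=transitions):
       T0   T1   T2   T3   T4   T5
   P0   0    0    2    0   -1    3
   P1  -3    0    0    0    1    0
   P2   4    2    0    3    0    0
   P3   0   -3   -4    0    0    0
   P4  -3    0    2   -3    0   -1

Candidate y = [1, 1, 3, 2, 3]; check y·C column-wise:
  col T0: 1·0 + 1·-3 + 3·4 + 2·0 + 3·-3 = 0
  col T1: 1·0 + 1·0 + 3·2 + 2·-3 + 3·0 = 0
  col T2: 1·2 + 1·0 + 3·0 + 2·-4 + 3·2 = 0
  col T3: 1·0 + 1·0 + 3·3 + 2·0 + 3·-3 = 0
  col T4: 1·-1 + 1·1 + 3·0 + 2·0 + 3·0 = 0
  col T5: 1·3 + 1·0 + 3·0 + 2·0 + 3·-1 = 0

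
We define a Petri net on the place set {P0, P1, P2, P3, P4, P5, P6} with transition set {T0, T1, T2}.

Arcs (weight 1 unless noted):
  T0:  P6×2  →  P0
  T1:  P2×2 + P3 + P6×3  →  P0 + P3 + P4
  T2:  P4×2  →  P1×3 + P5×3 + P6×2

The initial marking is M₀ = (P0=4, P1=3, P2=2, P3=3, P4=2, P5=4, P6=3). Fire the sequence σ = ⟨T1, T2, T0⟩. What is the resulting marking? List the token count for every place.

step 1: fire T1:  (P0=4, P1=3, P2=2, P3=3, P4=2, P5=4, P6=3) → (P0=5, P1=3, P2=0, P3=3, P4=3, P5=4, P6=0)
step 2: fire T2:  (P0=5, P1=3, P2=0, P3=3, P4=3, P5=4, P6=0) → (P0=5, P1=6, P2=0, P3=3, P4=1, P5=7, P6=2)
step 3: fire T0:  (P0=5, P1=6, P2=0, P3=3, P4=1, P5=7, P6=2) → (P0=6, P1=6, P2=0, P3=3, P4=1, P5=7, P6=0)

(P0=6, P1=6, P2=0, P3=3, P4=1, P5=7, P6=0)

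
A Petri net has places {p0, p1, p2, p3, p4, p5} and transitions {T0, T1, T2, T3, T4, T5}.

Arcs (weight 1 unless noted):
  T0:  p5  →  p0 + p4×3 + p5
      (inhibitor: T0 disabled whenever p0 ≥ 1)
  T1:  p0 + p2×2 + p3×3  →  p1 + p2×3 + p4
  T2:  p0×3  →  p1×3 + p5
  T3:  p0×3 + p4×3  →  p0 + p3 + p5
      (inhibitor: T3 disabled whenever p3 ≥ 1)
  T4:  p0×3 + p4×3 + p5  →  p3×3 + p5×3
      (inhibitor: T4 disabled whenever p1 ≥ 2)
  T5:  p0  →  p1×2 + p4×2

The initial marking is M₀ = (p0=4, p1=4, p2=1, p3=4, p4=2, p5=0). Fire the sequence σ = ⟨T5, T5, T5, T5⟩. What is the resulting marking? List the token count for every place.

step 1: fire T5:  (p0=4, p1=4, p2=1, p3=4, p4=2, p5=0) → (p0=3, p1=6, p2=1, p3=4, p4=4, p5=0)
step 2: fire T5:  (p0=3, p1=6, p2=1, p3=4, p4=4, p5=0) → (p0=2, p1=8, p2=1, p3=4, p4=6, p5=0)
step 3: fire T5:  (p0=2, p1=8, p2=1, p3=4, p4=6, p5=0) → (p0=1, p1=10, p2=1, p3=4, p4=8, p5=0)
step 4: fire T5:  (p0=1, p1=10, p2=1, p3=4, p4=8, p5=0) → (p0=0, p1=12, p2=1, p3=4, p4=10, p5=0)

(p0=0, p1=12, p2=1, p3=4, p4=10, p5=0)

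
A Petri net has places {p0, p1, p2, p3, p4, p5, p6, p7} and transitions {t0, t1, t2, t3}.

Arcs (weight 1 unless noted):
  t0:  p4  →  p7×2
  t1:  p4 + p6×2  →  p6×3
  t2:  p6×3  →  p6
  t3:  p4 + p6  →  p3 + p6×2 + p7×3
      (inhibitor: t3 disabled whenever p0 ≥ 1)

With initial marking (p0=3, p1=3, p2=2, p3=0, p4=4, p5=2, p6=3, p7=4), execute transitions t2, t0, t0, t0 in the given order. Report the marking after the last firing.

step 1: fire t2:  (p0=3, p1=3, p2=2, p3=0, p4=4, p5=2, p6=3, p7=4) → (p0=3, p1=3, p2=2, p3=0, p4=4, p5=2, p6=1, p7=4)
step 2: fire t0:  (p0=3, p1=3, p2=2, p3=0, p4=4, p5=2, p6=1, p7=4) → (p0=3, p1=3, p2=2, p3=0, p4=3, p5=2, p6=1, p7=6)
step 3: fire t0:  (p0=3, p1=3, p2=2, p3=0, p4=3, p5=2, p6=1, p7=6) → (p0=3, p1=3, p2=2, p3=0, p4=2, p5=2, p6=1, p7=8)
step 4: fire t0:  (p0=3, p1=3, p2=2, p3=0, p4=2, p5=2, p6=1, p7=8) → (p0=3, p1=3, p2=2, p3=0, p4=1, p5=2, p6=1, p7=10)

(p0=3, p1=3, p2=2, p3=0, p4=1, p5=2, p6=1, p7=10)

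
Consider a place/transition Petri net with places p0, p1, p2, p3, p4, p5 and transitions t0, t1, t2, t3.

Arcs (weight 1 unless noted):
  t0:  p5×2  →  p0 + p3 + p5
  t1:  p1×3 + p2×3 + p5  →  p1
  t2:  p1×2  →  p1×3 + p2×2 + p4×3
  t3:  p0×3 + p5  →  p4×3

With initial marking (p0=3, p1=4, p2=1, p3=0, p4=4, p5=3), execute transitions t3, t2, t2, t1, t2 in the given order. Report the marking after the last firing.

step 1: fire t3:  (p0=3, p1=4, p2=1, p3=0, p4=4, p5=3) → (p0=0, p1=4, p2=1, p3=0, p4=7, p5=2)
step 2: fire t2:  (p0=0, p1=4, p2=1, p3=0, p4=7, p5=2) → (p0=0, p1=5, p2=3, p3=0, p4=10, p5=2)
step 3: fire t2:  (p0=0, p1=5, p2=3, p3=0, p4=10, p5=2) → (p0=0, p1=6, p2=5, p3=0, p4=13, p5=2)
step 4: fire t1:  (p0=0, p1=6, p2=5, p3=0, p4=13, p5=2) → (p0=0, p1=4, p2=2, p3=0, p4=13, p5=1)
step 5: fire t2:  (p0=0, p1=4, p2=2, p3=0, p4=13, p5=1) → (p0=0, p1=5, p2=4, p3=0, p4=16, p5=1)

(p0=0, p1=5, p2=4, p3=0, p4=16, p5=1)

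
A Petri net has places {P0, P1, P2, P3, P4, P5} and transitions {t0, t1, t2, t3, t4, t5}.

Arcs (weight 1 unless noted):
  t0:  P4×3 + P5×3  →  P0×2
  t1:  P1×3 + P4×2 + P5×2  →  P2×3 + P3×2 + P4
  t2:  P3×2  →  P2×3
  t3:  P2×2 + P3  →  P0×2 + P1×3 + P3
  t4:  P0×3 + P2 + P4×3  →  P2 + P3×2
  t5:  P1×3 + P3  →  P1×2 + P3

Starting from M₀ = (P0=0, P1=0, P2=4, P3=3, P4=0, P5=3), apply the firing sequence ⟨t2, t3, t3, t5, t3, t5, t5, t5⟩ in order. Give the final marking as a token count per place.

step 1: fire t2:  (P0=0, P1=0, P2=4, P3=3, P4=0, P5=3) → (P0=0, P1=0, P2=7, P3=1, P4=0, P5=3)
step 2: fire t3:  (P0=0, P1=0, P2=7, P3=1, P4=0, P5=3) → (P0=2, P1=3, P2=5, P3=1, P4=0, P5=3)
step 3: fire t3:  (P0=2, P1=3, P2=5, P3=1, P4=0, P5=3) → (P0=4, P1=6, P2=3, P3=1, P4=0, P5=3)
step 4: fire t5:  (P0=4, P1=6, P2=3, P3=1, P4=0, P5=3) → (P0=4, P1=5, P2=3, P3=1, P4=0, P5=3)
step 5: fire t3:  (P0=4, P1=5, P2=3, P3=1, P4=0, P5=3) → (P0=6, P1=8, P2=1, P3=1, P4=0, P5=3)
step 6: fire t5:  (P0=6, P1=8, P2=1, P3=1, P4=0, P5=3) → (P0=6, P1=7, P2=1, P3=1, P4=0, P5=3)
step 7: fire t5:  (P0=6, P1=7, P2=1, P3=1, P4=0, P5=3) → (P0=6, P1=6, P2=1, P3=1, P4=0, P5=3)
step 8: fire t5:  (P0=6, P1=6, P2=1, P3=1, P4=0, P5=3) → (P0=6, P1=5, P2=1, P3=1, P4=0, P5=3)

(P0=6, P1=5, P2=1, P3=1, P4=0, P5=3)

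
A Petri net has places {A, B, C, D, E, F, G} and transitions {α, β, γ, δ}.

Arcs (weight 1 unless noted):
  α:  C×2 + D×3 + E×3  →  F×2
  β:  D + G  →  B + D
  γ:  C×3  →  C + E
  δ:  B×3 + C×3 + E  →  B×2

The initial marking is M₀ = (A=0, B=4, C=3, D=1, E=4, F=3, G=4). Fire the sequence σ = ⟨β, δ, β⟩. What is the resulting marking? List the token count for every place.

step 1: fire β:  (A=0, B=4, C=3, D=1, E=4, F=3, G=4) → (A=0, B=5, C=3, D=1, E=4, F=3, G=3)
step 2: fire δ:  (A=0, B=5, C=3, D=1, E=4, F=3, G=3) → (A=0, B=4, C=0, D=1, E=3, F=3, G=3)
step 3: fire β:  (A=0, B=4, C=0, D=1, E=3, F=3, G=3) → (A=0, B=5, C=0, D=1, E=3, F=3, G=2)

(A=0, B=5, C=0, D=1, E=3, F=3, G=2)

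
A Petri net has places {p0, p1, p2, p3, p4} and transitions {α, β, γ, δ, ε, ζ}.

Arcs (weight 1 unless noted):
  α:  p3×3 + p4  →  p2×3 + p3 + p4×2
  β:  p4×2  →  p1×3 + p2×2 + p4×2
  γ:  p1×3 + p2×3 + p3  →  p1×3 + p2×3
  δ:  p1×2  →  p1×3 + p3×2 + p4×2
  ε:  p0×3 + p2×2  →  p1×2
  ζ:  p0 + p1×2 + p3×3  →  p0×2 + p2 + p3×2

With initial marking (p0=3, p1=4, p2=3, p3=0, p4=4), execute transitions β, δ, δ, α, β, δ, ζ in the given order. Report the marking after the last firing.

(p0=4, p1=11, p2=11, p3=3, p4=11)

step 1: fire β:  (p0=3, p1=4, p2=3, p3=0, p4=4) → (p0=3, p1=7, p2=5, p3=0, p4=4)
step 2: fire δ:  (p0=3, p1=7, p2=5, p3=0, p4=4) → (p0=3, p1=8, p2=5, p3=2, p4=6)
step 3: fire δ:  (p0=3, p1=8, p2=5, p3=2, p4=6) → (p0=3, p1=9, p2=5, p3=4, p4=8)
step 4: fire α:  (p0=3, p1=9, p2=5, p3=4, p4=8) → (p0=3, p1=9, p2=8, p3=2, p4=9)
step 5: fire β:  (p0=3, p1=9, p2=8, p3=2, p4=9) → (p0=3, p1=12, p2=10, p3=2, p4=9)
step 6: fire δ:  (p0=3, p1=12, p2=10, p3=2, p4=9) → (p0=3, p1=13, p2=10, p3=4, p4=11)
step 7: fire ζ:  (p0=3, p1=13, p2=10, p3=4, p4=11) → (p0=4, p1=11, p2=11, p3=3, p4=11)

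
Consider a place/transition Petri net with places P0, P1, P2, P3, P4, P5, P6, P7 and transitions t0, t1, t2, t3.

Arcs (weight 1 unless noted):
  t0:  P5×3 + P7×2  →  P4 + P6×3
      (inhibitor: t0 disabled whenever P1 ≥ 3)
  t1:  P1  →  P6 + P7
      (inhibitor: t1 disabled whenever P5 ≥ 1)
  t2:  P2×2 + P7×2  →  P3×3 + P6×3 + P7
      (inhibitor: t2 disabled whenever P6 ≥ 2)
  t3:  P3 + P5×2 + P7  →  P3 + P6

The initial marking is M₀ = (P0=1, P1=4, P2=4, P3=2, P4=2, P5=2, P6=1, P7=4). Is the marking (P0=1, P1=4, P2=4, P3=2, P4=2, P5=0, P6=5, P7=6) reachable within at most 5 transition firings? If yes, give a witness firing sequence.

depth 0: 1 marking
depth 1: 3 markings reached so far
depth 2: 5 markings reached so far
depth 3: 7 markings reached so far
depth 4: 9 markings reached so far
depth 5: 11 markings reached so far
target is not among the 11 markings reachable within 5 steps

NO — not reachable within 5 firings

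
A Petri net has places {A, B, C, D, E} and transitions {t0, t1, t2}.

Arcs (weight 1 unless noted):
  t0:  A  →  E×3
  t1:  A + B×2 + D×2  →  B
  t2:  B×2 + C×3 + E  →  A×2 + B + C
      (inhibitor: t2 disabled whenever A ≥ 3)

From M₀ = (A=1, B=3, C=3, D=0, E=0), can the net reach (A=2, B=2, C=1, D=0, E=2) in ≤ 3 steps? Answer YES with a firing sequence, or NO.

step 1: fire t0:  (A=1, B=3, C=3, D=0, E=0) → (A=0, B=3, C=3, D=0, E=3)
step 2: fire t2:  (A=0, B=3, C=3, D=0, E=3) → (A=2, B=2, C=1, D=0, E=2)

YES — reachable via ⟨t0, t2⟩ (2 firings)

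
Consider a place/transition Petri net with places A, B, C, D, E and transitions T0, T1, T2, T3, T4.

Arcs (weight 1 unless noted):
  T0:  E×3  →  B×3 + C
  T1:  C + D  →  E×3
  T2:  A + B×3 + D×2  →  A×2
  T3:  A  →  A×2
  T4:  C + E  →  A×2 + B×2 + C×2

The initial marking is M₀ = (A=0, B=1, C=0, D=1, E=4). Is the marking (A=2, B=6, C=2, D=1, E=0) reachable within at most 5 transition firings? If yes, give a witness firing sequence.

YES — reachable via ⟨T0, T4⟩ (2 firings)

step 1: fire T0:  (A=0, B=1, C=0, D=1, E=4) → (A=0, B=4, C=1, D=1, E=1)
step 2: fire T4:  (A=0, B=4, C=1, D=1, E=1) → (A=2, B=6, C=2, D=1, E=0)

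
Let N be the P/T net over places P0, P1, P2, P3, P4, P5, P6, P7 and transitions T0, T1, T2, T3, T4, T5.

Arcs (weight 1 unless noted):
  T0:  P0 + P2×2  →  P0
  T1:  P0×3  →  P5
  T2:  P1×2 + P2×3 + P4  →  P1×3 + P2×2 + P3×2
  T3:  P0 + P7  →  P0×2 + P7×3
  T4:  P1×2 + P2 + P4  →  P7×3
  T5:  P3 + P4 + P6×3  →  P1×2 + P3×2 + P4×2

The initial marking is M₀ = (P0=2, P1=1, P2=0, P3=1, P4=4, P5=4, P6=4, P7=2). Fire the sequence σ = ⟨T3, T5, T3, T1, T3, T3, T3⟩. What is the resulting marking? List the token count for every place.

step 1: fire T3:  (P0=2, P1=1, P2=0, P3=1, P4=4, P5=4, P6=4, P7=2) → (P0=3, P1=1, P2=0, P3=1, P4=4, P5=4, P6=4, P7=4)
step 2: fire T5:  (P0=3, P1=1, P2=0, P3=1, P4=4, P5=4, P6=4, P7=4) → (P0=3, P1=3, P2=0, P3=2, P4=5, P5=4, P6=1, P7=4)
step 3: fire T3:  (P0=3, P1=3, P2=0, P3=2, P4=5, P5=4, P6=1, P7=4) → (P0=4, P1=3, P2=0, P3=2, P4=5, P5=4, P6=1, P7=6)
step 4: fire T1:  (P0=4, P1=3, P2=0, P3=2, P4=5, P5=4, P6=1, P7=6) → (P0=1, P1=3, P2=0, P3=2, P4=5, P5=5, P6=1, P7=6)
step 5: fire T3:  (P0=1, P1=3, P2=0, P3=2, P4=5, P5=5, P6=1, P7=6) → (P0=2, P1=3, P2=0, P3=2, P4=5, P5=5, P6=1, P7=8)
step 6: fire T3:  (P0=2, P1=3, P2=0, P3=2, P4=5, P5=5, P6=1, P7=8) → (P0=3, P1=3, P2=0, P3=2, P4=5, P5=5, P6=1, P7=10)
step 7: fire T3:  (P0=3, P1=3, P2=0, P3=2, P4=5, P5=5, P6=1, P7=10) → (P0=4, P1=3, P2=0, P3=2, P4=5, P5=5, P6=1, P7=12)

(P0=4, P1=3, P2=0, P3=2, P4=5, P5=5, P6=1, P7=12)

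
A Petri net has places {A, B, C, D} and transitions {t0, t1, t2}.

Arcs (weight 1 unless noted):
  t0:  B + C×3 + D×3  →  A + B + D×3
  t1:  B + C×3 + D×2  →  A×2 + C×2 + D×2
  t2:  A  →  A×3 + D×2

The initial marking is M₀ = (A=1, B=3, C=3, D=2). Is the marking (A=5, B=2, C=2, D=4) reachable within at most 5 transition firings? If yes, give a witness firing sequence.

YES — reachable via ⟨t1, t2⟩ (2 firings)

step 1: fire t1:  (A=1, B=3, C=3, D=2) → (A=3, B=2, C=2, D=2)
step 2: fire t2:  (A=3, B=2, C=2, D=2) → (A=5, B=2, C=2, D=4)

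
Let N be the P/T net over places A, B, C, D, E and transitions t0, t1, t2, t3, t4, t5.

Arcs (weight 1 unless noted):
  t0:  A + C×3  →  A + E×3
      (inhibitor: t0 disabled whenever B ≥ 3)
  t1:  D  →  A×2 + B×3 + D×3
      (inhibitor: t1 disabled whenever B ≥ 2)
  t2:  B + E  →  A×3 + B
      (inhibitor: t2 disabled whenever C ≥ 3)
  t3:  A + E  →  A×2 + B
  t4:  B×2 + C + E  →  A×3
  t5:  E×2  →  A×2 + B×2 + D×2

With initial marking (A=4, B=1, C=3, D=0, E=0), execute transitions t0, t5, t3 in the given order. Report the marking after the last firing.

(A=7, B=4, C=0, D=2, E=0)

step 1: fire t0:  (A=4, B=1, C=3, D=0, E=0) → (A=4, B=1, C=0, D=0, E=3)
step 2: fire t5:  (A=4, B=1, C=0, D=0, E=3) → (A=6, B=3, C=0, D=2, E=1)
step 3: fire t3:  (A=6, B=3, C=0, D=2, E=1) → (A=7, B=4, C=0, D=2, E=0)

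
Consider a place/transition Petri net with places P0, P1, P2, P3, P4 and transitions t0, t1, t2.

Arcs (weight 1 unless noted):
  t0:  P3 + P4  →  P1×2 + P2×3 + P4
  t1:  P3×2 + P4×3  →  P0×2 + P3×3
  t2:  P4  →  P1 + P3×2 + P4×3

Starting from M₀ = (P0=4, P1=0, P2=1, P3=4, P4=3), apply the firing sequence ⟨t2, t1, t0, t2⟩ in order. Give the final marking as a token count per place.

(P0=6, P1=4, P2=4, P3=8, P4=4)

step 1: fire t2:  (P0=4, P1=0, P2=1, P3=4, P4=3) → (P0=4, P1=1, P2=1, P3=6, P4=5)
step 2: fire t1:  (P0=4, P1=1, P2=1, P3=6, P4=5) → (P0=6, P1=1, P2=1, P3=7, P4=2)
step 3: fire t0:  (P0=6, P1=1, P2=1, P3=7, P4=2) → (P0=6, P1=3, P2=4, P3=6, P4=2)
step 4: fire t2:  (P0=6, P1=3, P2=4, P3=6, P4=2) → (P0=6, P1=4, P2=4, P3=8, P4=4)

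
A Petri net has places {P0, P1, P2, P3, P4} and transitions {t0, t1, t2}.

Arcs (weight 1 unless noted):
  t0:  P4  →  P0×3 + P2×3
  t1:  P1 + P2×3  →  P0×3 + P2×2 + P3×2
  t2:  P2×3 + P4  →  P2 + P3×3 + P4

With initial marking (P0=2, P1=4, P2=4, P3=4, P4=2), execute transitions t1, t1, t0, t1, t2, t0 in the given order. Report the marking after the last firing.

(P0=17, P1=1, P2=5, P3=13, P4=0)

step 1: fire t1:  (P0=2, P1=4, P2=4, P3=4, P4=2) → (P0=5, P1=3, P2=3, P3=6, P4=2)
step 2: fire t1:  (P0=5, P1=3, P2=3, P3=6, P4=2) → (P0=8, P1=2, P2=2, P3=8, P4=2)
step 3: fire t0:  (P0=8, P1=2, P2=2, P3=8, P4=2) → (P0=11, P1=2, P2=5, P3=8, P4=1)
step 4: fire t1:  (P0=11, P1=2, P2=5, P3=8, P4=1) → (P0=14, P1=1, P2=4, P3=10, P4=1)
step 5: fire t2:  (P0=14, P1=1, P2=4, P3=10, P4=1) → (P0=14, P1=1, P2=2, P3=13, P4=1)
step 6: fire t0:  (P0=14, P1=1, P2=2, P3=13, P4=1) → (P0=17, P1=1, P2=5, P3=13, P4=0)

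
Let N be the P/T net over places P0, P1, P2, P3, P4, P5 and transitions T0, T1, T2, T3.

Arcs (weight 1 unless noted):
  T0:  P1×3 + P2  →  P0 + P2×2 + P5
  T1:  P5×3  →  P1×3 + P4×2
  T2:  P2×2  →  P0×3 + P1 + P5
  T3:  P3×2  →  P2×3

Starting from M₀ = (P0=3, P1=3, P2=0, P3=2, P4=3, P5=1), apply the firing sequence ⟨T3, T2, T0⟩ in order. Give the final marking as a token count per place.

step 1: fire T3:  (P0=3, P1=3, P2=0, P3=2, P4=3, P5=1) → (P0=3, P1=3, P2=3, P3=0, P4=3, P5=1)
step 2: fire T2:  (P0=3, P1=3, P2=3, P3=0, P4=3, P5=1) → (P0=6, P1=4, P2=1, P3=0, P4=3, P5=2)
step 3: fire T0:  (P0=6, P1=4, P2=1, P3=0, P4=3, P5=2) → (P0=7, P1=1, P2=2, P3=0, P4=3, P5=3)

(P0=7, P1=1, P2=2, P3=0, P4=3, P5=3)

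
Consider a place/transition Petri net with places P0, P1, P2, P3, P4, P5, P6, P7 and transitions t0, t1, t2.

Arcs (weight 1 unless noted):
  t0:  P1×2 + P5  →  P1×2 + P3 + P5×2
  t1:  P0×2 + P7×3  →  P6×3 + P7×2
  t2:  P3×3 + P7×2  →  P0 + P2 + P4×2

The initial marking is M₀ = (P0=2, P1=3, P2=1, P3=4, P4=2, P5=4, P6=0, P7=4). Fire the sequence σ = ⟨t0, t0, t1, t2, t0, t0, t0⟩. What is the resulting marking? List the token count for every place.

step 1: fire t0:  (P0=2, P1=3, P2=1, P3=4, P4=2, P5=4, P6=0, P7=4) → (P0=2, P1=3, P2=1, P3=5, P4=2, P5=5, P6=0, P7=4)
step 2: fire t0:  (P0=2, P1=3, P2=1, P3=5, P4=2, P5=5, P6=0, P7=4) → (P0=2, P1=3, P2=1, P3=6, P4=2, P5=6, P6=0, P7=4)
step 3: fire t1:  (P0=2, P1=3, P2=1, P3=6, P4=2, P5=6, P6=0, P7=4) → (P0=0, P1=3, P2=1, P3=6, P4=2, P5=6, P6=3, P7=3)
step 4: fire t2:  (P0=0, P1=3, P2=1, P3=6, P4=2, P5=6, P6=3, P7=3) → (P0=1, P1=3, P2=2, P3=3, P4=4, P5=6, P6=3, P7=1)
step 5: fire t0:  (P0=1, P1=3, P2=2, P3=3, P4=4, P5=6, P6=3, P7=1) → (P0=1, P1=3, P2=2, P3=4, P4=4, P5=7, P6=3, P7=1)
step 6: fire t0:  (P0=1, P1=3, P2=2, P3=4, P4=4, P5=7, P6=3, P7=1) → (P0=1, P1=3, P2=2, P3=5, P4=4, P5=8, P6=3, P7=1)
step 7: fire t0:  (P0=1, P1=3, P2=2, P3=5, P4=4, P5=8, P6=3, P7=1) → (P0=1, P1=3, P2=2, P3=6, P4=4, P5=9, P6=3, P7=1)

(P0=1, P1=3, P2=2, P3=6, P4=4, P5=9, P6=3, P7=1)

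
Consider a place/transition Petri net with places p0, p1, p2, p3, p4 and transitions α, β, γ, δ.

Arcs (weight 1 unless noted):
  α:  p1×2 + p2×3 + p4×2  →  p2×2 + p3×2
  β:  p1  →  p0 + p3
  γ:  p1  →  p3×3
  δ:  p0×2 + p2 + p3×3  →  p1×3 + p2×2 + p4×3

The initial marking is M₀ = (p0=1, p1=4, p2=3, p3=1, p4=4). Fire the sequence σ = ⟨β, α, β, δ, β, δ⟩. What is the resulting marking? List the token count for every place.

(p0=0, p1=5, p2=4, p3=0, p4=8)

step 1: fire β:  (p0=1, p1=4, p2=3, p3=1, p4=4) → (p0=2, p1=3, p2=3, p3=2, p4=4)
step 2: fire α:  (p0=2, p1=3, p2=3, p3=2, p4=4) → (p0=2, p1=1, p2=2, p3=4, p4=2)
step 3: fire β:  (p0=2, p1=1, p2=2, p3=4, p4=2) → (p0=3, p1=0, p2=2, p3=5, p4=2)
step 4: fire δ:  (p0=3, p1=0, p2=2, p3=5, p4=2) → (p0=1, p1=3, p2=3, p3=2, p4=5)
step 5: fire β:  (p0=1, p1=3, p2=3, p3=2, p4=5) → (p0=2, p1=2, p2=3, p3=3, p4=5)
step 6: fire δ:  (p0=2, p1=2, p2=3, p3=3, p4=5) → (p0=0, p1=5, p2=4, p3=0, p4=8)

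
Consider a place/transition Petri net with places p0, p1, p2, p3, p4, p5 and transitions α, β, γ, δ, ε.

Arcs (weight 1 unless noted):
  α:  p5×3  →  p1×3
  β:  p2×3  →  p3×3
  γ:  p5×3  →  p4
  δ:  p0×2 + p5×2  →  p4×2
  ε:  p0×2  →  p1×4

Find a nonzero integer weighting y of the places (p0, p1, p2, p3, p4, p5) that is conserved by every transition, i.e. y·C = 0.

y = (p0:0, p1:0, p2:1, p3:1, p4:0, p5:0)

Incidence matrix C (rows=places, cols=transitions):
        α    β    γ    δ    ε
   p0   0    0    0   -2   -2
   p1   3    0    0    0    4
   p2   0   -3    0    0    0
   p3   0    3    0    0    0
   p4   0    0    1    2    0
   p5  -3    0   -3   -2    0

Candidate y = [0, 0, 1, 1, 0, 0]; check y·C column-wise:
  col α: 0·3 + 1·0 + 1·0 + 0·-3 = 0
  col β: 1·-3 + 1·3 = 0
  col γ: 1·0 + 1·0 + 0·1 + 0·-3 = 0
  col δ: 0·-2 + 1·0 + 1·0 + 0·2 + 0·-2 = 0
  col ε: 0·-2 + 0·4 + 1·0 + 1·0 = 0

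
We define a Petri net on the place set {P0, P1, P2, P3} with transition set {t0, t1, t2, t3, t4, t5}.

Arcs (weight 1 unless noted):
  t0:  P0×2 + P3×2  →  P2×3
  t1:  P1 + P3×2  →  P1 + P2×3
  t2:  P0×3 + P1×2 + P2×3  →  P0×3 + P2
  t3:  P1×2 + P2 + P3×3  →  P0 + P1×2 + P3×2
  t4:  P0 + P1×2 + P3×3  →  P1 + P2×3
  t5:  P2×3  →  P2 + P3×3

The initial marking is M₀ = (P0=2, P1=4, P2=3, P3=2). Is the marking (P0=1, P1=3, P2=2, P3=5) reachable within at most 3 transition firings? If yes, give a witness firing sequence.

step 1: fire t5:  (P0=2, P1=4, P2=3, P3=2) → (P0=2, P1=4, P2=1, P3=5)
step 2: fire t4:  (P0=2, P1=4, P2=1, P3=5) → (P0=1, P1=3, P2=4, P3=2)
step 3: fire t5:  (P0=1, P1=3, P2=4, P3=2) → (P0=1, P1=3, P2=2, P3=5)

YES — reachable via ⟨t5, t4, t5⟩ (3 firings)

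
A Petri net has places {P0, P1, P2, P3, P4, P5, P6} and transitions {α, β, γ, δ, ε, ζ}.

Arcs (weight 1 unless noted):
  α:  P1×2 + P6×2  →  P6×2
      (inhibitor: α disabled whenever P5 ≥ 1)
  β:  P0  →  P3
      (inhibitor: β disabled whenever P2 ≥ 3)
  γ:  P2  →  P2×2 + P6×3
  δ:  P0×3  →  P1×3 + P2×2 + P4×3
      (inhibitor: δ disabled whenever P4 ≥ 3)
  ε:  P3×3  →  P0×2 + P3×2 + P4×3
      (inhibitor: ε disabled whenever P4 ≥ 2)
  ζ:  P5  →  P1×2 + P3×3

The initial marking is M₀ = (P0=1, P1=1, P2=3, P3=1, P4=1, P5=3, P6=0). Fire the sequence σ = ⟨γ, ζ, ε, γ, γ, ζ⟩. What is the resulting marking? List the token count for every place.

step 1: fire γ:  (P0=1, P1=1, P2=3, P3=1, P4=1, P5=3, P6=0) → (P0=1, P1=1, P2=4, P3=1, P4=1, P5=3, P6=3)
step 2: fire ζ:  (P0=1, P1=1, P2=4, P3=1, P4=1, P5=3, P6=3) → (P0=1, P1=3, P2=4, P3=4, P4=1, P5=2, P6=3)
step 3: fire ε:  (P0=1, P1=3, P2=4, P3=4, P4=1, P5=2, P6=3) → (P0=3, P1=3, P2=4, P3=3, P4=4, P5=2, P6=3)
step 4: fire γ:  (P0=3, P1=3, P2=4, P3=3, P4=4, P5=2, P6=3) → (P0=3, P1=3, P2=5, P3=3, P4=4, P5=2, P6=6)
step 5: fire γ:  (P0=3, P1=3, P2=5, P3=3, P4=4, P5=2, P6=6) → (P0=3, P1=3, P2=6, P3=3, P4=4, P5=2, P6=9)
step 6: fire ζ:  (P0=3, P1=3, P2=6, P3=3, P4=4, P5=2, P6=9) → (P0=3, P1=5, P2=6, P3=6, P4=4, P5=1, P6=9)

(P0=3, P1=5, P2=6, P3=6, P4=4, P5=1, P6=9)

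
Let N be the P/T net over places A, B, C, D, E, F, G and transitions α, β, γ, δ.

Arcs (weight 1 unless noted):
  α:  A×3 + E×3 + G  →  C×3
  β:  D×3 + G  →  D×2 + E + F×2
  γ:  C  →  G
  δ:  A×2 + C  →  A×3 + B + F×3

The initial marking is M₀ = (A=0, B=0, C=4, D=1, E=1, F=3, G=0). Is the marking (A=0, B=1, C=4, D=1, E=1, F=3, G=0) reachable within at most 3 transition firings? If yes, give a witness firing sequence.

NO — not reachable within 3 firings

depth 0: 1 marking
depth 1: 2 markings reached so far
depth 2: 3 markings reached so far
depth 3: 4 markings reached so far
target is not among the 4 markings reachable within 3 steps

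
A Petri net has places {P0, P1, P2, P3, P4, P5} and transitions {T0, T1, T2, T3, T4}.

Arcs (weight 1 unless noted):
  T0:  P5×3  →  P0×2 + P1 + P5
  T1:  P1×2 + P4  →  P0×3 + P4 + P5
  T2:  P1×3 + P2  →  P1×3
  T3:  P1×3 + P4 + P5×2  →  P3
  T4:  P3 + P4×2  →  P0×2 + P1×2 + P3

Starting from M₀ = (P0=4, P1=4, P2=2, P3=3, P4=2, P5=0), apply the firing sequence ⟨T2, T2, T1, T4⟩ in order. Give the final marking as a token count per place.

(P0=9, P1=4, P2=0, P3=3, P4=0, P5=1)

step 1: fire T2:  (P0=4, P1=4, P2=2, P3=3, P4=2, P5=0) → (P0=4, P1=4, P2=1, P3=3, P4=2, P5=0)
step 2: fire T2:  (P0=4, P1=4, P2=1, P3=3, P4=2, P5=0) → (P0=4, P1=4, P2=0, P3=3, P4=2, P5=0)
step 3: fire T1:  (P0=4, P1=4, P2=0, P3=3, P4=2, P5=0) → (P0=7, P1=2, P2=0, P3=3, P4=2, P5=1)
step 4: fire T4:  (P0=7, P1=2, P2=0, P3=3, P4=2, P5=1) → (P0=9, P1=4, P2=0, P3=3, P4=0, P5=1)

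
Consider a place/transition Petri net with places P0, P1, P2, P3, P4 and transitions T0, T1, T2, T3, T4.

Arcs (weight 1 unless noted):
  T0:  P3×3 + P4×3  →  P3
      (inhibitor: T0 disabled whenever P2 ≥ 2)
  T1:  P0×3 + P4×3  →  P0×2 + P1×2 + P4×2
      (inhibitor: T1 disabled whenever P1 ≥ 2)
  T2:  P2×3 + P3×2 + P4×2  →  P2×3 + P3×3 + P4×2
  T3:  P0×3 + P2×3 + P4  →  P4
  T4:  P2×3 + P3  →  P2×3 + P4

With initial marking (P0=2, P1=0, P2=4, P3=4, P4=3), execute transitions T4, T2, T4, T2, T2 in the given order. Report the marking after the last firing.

(P0=2, P1=0, P2=4, P3=5, P4=5)

step 1: fire T4:  (P0=2, P1=0, P2=4, P3=4, P4=3) → (P0=2, P1=0, P2=4, P3=3, P4=4)
step 2: fire T2:  (P0=2, P1=0, P2=4, P3=3, P4=4) → (P0=2, P1=0, P2=4, P3=4, P4=4)
step 3: fire T4:  (P0=2, P1=0, P2=4, P3=4, P4=4) → (P0=2, P1=0, P2=4, P3=3, P4=5)
step 4: fire T2:  (P0=2, P1=0, P2=4, P3=3, P4=5) → (P0=2, P1=0, P2=4, P3=4, P4=5)
step 5: fire T2:  (P0=2, P1=0, P2=4, P3=4, P4=5) → (P0=2, P1=0, P2=4, P3=5, P4=5)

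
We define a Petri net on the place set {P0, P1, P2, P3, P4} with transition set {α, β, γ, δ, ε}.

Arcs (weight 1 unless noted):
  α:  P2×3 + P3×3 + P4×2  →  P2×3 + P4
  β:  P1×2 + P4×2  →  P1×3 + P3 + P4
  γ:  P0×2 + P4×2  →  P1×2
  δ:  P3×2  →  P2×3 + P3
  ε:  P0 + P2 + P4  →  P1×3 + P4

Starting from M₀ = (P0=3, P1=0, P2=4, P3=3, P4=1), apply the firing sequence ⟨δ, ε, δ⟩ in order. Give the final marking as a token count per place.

step 1: fire δ:  (P0=3, P1=0, P2=4, P3=3, P4=1) → (P0=3, P1=0, P2=7, P3=2, P4=1)
step 2: fire ε:  (P0=3, P1=0, P2=7, P3=2, P4=1) → (P0=2, P1=3, P2=6, P3=2, P4=1)
step 3: fire δ:  (P0=2, P1=3, P2=6, P3=2, P4=1) → (P0=2, P1=3, P2=9, P3=1, P4=1)

(P0=2, P1=3, P2=9, P3=1, P4=1)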